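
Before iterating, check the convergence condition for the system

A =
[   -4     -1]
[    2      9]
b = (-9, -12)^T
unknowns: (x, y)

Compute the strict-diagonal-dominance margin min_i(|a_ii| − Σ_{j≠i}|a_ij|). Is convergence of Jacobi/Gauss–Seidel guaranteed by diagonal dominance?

row 1: |-4| − (1) = 3
row 2: |9| − (2) = 7
minimum over rows = 3 → strictly diagonally dominant (convergence guaranteed)

3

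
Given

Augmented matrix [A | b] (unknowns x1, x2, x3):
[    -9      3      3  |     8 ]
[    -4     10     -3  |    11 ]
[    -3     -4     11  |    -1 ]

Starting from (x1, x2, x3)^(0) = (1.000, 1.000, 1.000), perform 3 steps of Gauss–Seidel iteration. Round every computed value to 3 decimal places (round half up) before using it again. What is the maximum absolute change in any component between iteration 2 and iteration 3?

Iteration 1:
  x1 = (8 - (3)·1.000 - (3)·1.000) / (-9) = -0.222
  x2 = (11 - (-4)·-0.222 - (-3)·1.000) / (10) = 1.311
  x3 = (-1 - (-3)·-0.222 - (-4)·1.311) / (11) = 0.325
Iteration 2:
  x1 = (8 - (3)·1.311 - (3)·0.325) / (-9) = -0.344
  x2 = (11 - (-4)·-0.344 - (-3)·0.325) / (10) = 1.060
  x3 = (-1 - (-3)·-0.344 - (-4)·1.060) / (11) = 0.201
Iteration 3:
  x1 = (8 - (3)·1.060 - (3)·0.201) / (-9) = -0.469
  x2 = (11 - (-4)·-0.469 - (-3)·0.201) / (10) = 0.973
  x3 = (-1 - (-3)·-0.469 - (-4)·0.973) / (11) = 0.135
Change: (-0.125, -0.087, -0.066) → max |·| = 0.125

0.125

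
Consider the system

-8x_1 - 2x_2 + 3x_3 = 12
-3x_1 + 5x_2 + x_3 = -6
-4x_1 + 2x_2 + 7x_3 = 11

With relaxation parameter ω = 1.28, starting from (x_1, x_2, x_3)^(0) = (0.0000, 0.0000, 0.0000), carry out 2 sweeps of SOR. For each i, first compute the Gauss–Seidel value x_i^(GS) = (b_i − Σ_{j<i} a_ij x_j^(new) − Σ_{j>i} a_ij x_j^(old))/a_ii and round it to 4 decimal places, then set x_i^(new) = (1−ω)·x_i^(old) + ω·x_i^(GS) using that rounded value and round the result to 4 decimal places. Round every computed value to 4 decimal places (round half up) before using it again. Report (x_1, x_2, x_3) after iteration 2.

(0.4009, -0.8224, 2.1271)

Iteration 1:
  x_1: GS value = (12 - (-2)·0.0000 - (3)·0.0000) / (-8) = -1.5000;  x_1 ← (1−ω)·0.0000 + ω·-1.5000 = -1.9200
  x_2: GS value = (-6 - (-3)·-1.9200 - (1)·0.0000) / (5) = -2.3520;  x_2 ← (1−ω)·0.0000 + ω·-2.3520 = -3.0106
  x_3: GS value = (11 - (-4)·-1.9200 - (2)·-3.0106) / (7) = 1.3345;  x_3 ← (1−ω)·0.0000 + ω·1.3345 = 1.7082
Iteration 2:
  x_1: GS value = (12 - (-2)·-3.0106 - (3)·1.7082) / (-8) = -0.1068;  x_1 ← (1−ω)·-1.9200 + ω·-0.1068 = 0.4009
  x_2: GS value = (-6 - (-3)·0.4009 - (1)·1.7082) / (5) = -1.3011;  x_2 ← (1−ω)·-3.0106 + ω·-1.3011 = -0.8224
  x_3: GS value = (11 - (-4)·0.4009 - (2)·-0.8224) / (7) = 2.0355;  x_3 ← (1−ω)·1.7082 + ω·2.0355 = 2.1271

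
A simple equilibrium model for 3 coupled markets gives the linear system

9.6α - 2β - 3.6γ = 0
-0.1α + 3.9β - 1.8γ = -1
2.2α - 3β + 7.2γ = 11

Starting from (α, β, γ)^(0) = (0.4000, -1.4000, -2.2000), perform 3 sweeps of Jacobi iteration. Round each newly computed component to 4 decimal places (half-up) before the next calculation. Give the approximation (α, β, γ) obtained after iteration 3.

(0.5234, 0.3648, 1.5532)

Iteration 1:
  α = (0 - (-2)·-1.4000 - (-3.6)·-2.2000) / (9.6) = -1.1167
  β = (-1 - (-0.1)·0.4000 - (-1.8)·-2.2000) / (3.9) = -1.2615
  γ = (11 - (2.2)·0.4000 - (-3)·-1.4000) / (7.2) = 0.8222
Iteration 2:
  α = (0 - (-2)·-1.2615 - (-3.6)·0.8222) / (9.6) = 0.0455
  β = (-1 - (-0.1)·-1.1167 - (-1.8)·0.8222) / (3.9) = 0.0944
  γ = (11 - (2.2)·-1.1167 - (-3)·-1.2615) / (7.2) = 1.3434
Iteration 3:
  α = (0 - (-2)·0.0944 - (-3.6)·1.3434) / (9.6) = 0.5234
  β = (-1 - (-0.1)·0.0455 - (-1.8)·1.3434) / (3.9) = 0.3648
  γ = (11 - (2.2)·0.0455 - (-3)·0.0944) / (7.2) = 1.5532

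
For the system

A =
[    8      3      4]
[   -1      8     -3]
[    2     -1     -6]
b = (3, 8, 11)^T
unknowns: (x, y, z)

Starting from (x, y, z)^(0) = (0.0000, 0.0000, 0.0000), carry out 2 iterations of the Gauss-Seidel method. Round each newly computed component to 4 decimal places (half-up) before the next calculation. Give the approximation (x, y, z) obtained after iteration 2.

(0.9238, 0.4094, -1.5936)

Iteration 1:
  x = (3 - (3)·0.0000 - (4)·0.0000) / (8) = 0.3750
  y = (8 - (-1)·0.3750 - (-3)·0.0000) / (8) = 1.0469
  z = (11 - (2)·0.3750 - (-1)·1.0469) / (-6) = -1.8828
Iteration 2:
  x = (3 - (3)·1.0469 - (4)·-1.8828) / (8) = 0.9238
  y = (8 - (-1)·0.9238 - (-3)·-1.8828) / (8) = 0.4094
  z = (11 - (2)·0.9238 - (-1)·0.4094) / (-6) = -1.5936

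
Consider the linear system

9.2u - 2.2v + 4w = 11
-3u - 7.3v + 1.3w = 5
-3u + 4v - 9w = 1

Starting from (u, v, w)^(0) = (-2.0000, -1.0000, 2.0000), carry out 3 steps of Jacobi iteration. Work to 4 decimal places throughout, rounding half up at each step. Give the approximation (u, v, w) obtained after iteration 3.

Iteration 1:
  u = (11 - (-2.2)·-1.0000 - (4)·2.0000) / (9.2) = 0.0870
  v = (5 - (-3)·-2.0000 - (1.3)·2.0000) / (-7.3) = 0.4932
  w = (1 - (-3)·-2.0000 - (4)·-1.0000) / (-9) = 0.1111
Iteration 2:
  u = (11 - (-2.2)·0.4932 - (4)·0.1111) / (9.2) = 1.2653
  v = (5 - (-3)·0.0870 - (1.3)·0.1111) / (-7.3) = -0.7009
  w = (1 - (-3)·0.0870 - (4)·0.4932) / (-9) = 0.0791
Iteration 3:
  u = (11 - (-2.2)·-0.7009 - (4)·0.0791) / (9.2) = 0.9937
  v = (5 - (-3)·1.2653 - (1.3)·0.0791) / (-7.3) = -1.1908
  w = (1 - (-3)·1.2653 - (4)·-0.7009) / (-9) = -0.8444

(0.9937, -1.1908, -0.8444)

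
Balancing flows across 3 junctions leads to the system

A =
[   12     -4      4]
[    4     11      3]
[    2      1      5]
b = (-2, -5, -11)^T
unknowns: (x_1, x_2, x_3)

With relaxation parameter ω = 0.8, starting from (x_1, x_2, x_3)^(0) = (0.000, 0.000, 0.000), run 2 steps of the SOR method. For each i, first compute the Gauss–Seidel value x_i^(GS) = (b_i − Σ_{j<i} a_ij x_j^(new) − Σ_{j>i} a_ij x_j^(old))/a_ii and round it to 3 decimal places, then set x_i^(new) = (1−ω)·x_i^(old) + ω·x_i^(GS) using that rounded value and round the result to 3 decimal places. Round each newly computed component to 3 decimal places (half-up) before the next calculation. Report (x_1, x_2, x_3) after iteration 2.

Iteration 1:
  x_1: GS value = (-2 - (-4)·0.000 - (4)·0.000) / (12) = -0.167;  x_1 ← (1−ω)·0.000 + ω·-0.167 = -0.134
  x_2: GS value = (-5 - (4)·-0.134 - (3)·0.000) / (11) = -0.406;  x_2 ← (1−ω)·0.000 + ω·-0.406 = -0.325
  x_3: GS value = (-11 - (2)·-0.134 - (1)·-0.325) / (5) = -2.081;  x_3 ← (1−ω)·0.000 + ω·-2.081 = -1.665
Iteration 2:
  x_1: GS value = (-2 - (-4)·-0.325 - (4)·-1.665) / (12) = 0.280;  x_1 ← (1−ω)·-0.134 + ω·0.280 = 0.197
  x_2: GS value = (-5 - (4)·0.197 - (3)·-1.665) / (11) = -0.072;  x_2 ← (1−ω)·-0.325 + ω·-0.072 = -0.123
  x_3: GS value = (-11 - (2)·0.197 - (1)·-0.123) / (5) = -2.254;  x_3 ← (1−ω)·-1.665 + ω·-2.254 = -2.136

(0.197, -0.123, -2.136)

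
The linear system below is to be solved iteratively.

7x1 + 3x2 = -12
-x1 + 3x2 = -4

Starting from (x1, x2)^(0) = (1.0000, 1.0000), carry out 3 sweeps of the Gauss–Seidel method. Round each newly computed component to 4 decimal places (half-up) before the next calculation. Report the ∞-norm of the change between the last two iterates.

Iteration 1:
  x1 = (-12 - (3)·1.0000) / (7) = -2.1429
  x2 = (-4 - (-1)·-2.1429) / (3) = -2.0476
Iteration 2:
  x1 = (-12 - (3)·-2.0476) / (7) = -0.8367
  x2 = (-4 - (-1)·-0.8367) / (3) = -1.6122
Iteration 3:
  x1 = (-12 - (3)·-1.6122) / (7) = -1.0233
  x2 = (-4 - (-1)·-1.0233) / (3) = -1.6744
Change: (-0.1866, -0.0622) → max |·| = 0.1866

0.1866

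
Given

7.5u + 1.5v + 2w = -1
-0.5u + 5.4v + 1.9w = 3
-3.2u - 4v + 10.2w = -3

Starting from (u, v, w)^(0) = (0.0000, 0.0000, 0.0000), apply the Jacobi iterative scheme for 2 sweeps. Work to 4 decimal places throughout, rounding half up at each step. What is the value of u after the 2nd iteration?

Iteration 1:
  u = (-1 - (1.5)·0.0000 - (2)·0.0000) / (7.5) = -0.1333
  v = (3 - (-0.5)·0.0000 - (1.9)·0.0000) / (5.4) = 0.5556
  w = (-3 - (-3.2)·0.0000 - (-4)·0.0000) / (10.2) = -0.2941
Iteration 2:
  u = (-1 - (1.5)·0.5556 - (2)·-0.2941) / (7.5) = -0.1660
  v = (3 - (-0.5)·-0.1333 - (1.9)·-0.2941) / (5.4) = 0.6467
  w = (-3 - (-3.2)·-0.1333 - (-4)·0.5556) / (10.2) = -0.1181

-0.1660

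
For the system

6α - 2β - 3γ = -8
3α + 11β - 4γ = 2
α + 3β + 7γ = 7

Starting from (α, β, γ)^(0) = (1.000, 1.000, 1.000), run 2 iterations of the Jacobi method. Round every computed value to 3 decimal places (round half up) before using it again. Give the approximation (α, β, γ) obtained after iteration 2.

Iteration 1:
  α = (-8 - (-2)·1.000 - (-3)·1.000) / (6) = -0.500
  β = (2 - (3)·1.000 - (-4)·1.000) / (11) = 0.273
  γ = (7 - (1)·1.000 - (3)·1.000) / (7) = 0.429
Iteration 2:
  α = (-8 - (-2)·0.273 - (-3)·0.429) / (6) = -1.028
  β = (2 - (3)·-0.500 - (-4)·0.429) / (11) = 0.474
  γ = (7 - (1)·-0.500 - (3)·0.273) / (7) = 0.954

(-1.028, 0.474, 0.954)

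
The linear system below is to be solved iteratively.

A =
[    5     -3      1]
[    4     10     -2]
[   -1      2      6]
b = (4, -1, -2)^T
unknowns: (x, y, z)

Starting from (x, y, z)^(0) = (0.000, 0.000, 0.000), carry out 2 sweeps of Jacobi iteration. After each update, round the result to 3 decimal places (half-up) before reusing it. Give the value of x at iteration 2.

Iteration 1:
  x = (4 - (-3)·0.000 - (1)·0.000) / (5) = 0.800
  y = (-1 - (4)·0.000 - (-2)·0.000) / (10) = -0.100
  z = (-2 - (-1)·0.000 - (2)·0.000) / (6) = -0.333
Iteration 2:
  x = (4 - (-3)·-0.100 - (1)·-0.333) / (5) = 0.807
  y = (-1 - (4)·0.800 - (-2)·-0.333) / (10) = -0.487
  z = (-2 - (-1)·0.800 - (2)·-0.100) / (6) = -0.167

0.807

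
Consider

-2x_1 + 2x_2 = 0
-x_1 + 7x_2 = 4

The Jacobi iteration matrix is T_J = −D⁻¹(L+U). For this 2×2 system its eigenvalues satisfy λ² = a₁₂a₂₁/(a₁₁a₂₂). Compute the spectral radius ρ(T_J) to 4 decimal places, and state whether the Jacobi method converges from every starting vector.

0.3780

a₁₂a₂₁/(a₁₁a₂₂) = (2)·(-1) / ((-2)·(7)) = 0.142857
ρ = √|0.142857| = √0.142857 = 0.3780
ρ < 1, so Jacobi converges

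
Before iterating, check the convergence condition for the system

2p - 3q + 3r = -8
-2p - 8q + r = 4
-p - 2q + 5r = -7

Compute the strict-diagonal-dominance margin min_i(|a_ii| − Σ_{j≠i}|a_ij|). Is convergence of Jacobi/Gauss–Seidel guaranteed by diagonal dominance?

row 1: |2| − (3+3) = -4
row 2: |-8| − (2+1) = 5
row 3: |5| − (1+2) = 2
minimum over rows = -4 → not strictly diagonally dominant

-4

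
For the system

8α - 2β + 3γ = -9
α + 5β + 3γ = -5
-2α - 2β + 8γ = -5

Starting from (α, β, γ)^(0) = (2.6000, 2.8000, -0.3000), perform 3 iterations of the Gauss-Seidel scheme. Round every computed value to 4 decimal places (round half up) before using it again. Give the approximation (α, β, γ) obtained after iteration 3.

(-0.8407, -0.2696, -0.9026)

Iteration 1:
  α = (-9 - (-2)·2.8000 - (3)·-0.3000) / (8) = -0.3125
  β = (-5 - (1)·-0.3125 - (3)·-0.3000) / (5) = -0.7575
  γ = (-5 - (-2)·-0.3125 - (-2)·-0.7575) / (8) = -0.8925
Iteration 2:
  α = (-9 - (-2)·-0.7575 - (3)·-0.8925) / (8) = -0.9797
  β = (-5 - (1)·-0.9797 - (3)·-0.8925) / (5) = -0.2686
  γ = (-5 - (-2)·-0.9797 - (-2)·-0.2686) / (8) = -0.9371
Iteration 3:
  α = (-9 - (-2)·-0.2686 - (3)·-0.9371) / (8) = -0.8407
  β = (-5 - (1)·-0.8407 - (3)·-0.9371) / (5) = -0.2696
  γ = (-5 - (-2)·-0.8407 - (-2)·-0.2696) / (8) = -0.9026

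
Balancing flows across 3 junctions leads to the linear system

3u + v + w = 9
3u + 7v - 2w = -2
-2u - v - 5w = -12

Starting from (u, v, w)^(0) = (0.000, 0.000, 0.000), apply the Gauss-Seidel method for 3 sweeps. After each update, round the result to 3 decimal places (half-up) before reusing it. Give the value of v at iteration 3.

Iteration 1:
  u = (9 - (1)·0.000 - (1)·0.000) / (3) = 3.000
  v = (-2 - (3)·3.000 - (-2)·0.000) / (7) = -1.571
  w = (-12 - (-2)·3.000 - (-1)·-1.571) / (-5) = 1.514
Iteration 2:
  u = (9 - (1)·-1.571 - (1)·1.514) / (3) = 3.019
  v = (-2 - (3)·3.019 - (-2)·1.514) / (7) = -1.147
  w = (-12 - (-2)·3.019 - (-1)·-1.147) / (-5) = 1.422
Iteration 3:
  u = (9 - (1)·-1.147 - (1)·1.422) / (3) = 2.908
  v = (-2 - (3)·2.908 - (-2)·1.422) / (7) = -1.126
  w = (-12 - (-2)·2.908 - (-1)·-1.126) / (-5) = 1.462

-1.126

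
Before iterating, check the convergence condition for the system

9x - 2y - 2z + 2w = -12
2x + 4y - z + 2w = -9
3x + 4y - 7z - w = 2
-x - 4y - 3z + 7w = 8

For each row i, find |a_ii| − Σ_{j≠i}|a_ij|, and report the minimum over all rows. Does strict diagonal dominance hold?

row 1: |9| − (2+2+2) = 3
row 2: |4| − (2+1+2) = -1
row 3: |-7| − (3+4+1) = -1
row 4: |7| − (1+4+3) = -1
minimum over rows = -1 → not strictly diagonally dominant

-1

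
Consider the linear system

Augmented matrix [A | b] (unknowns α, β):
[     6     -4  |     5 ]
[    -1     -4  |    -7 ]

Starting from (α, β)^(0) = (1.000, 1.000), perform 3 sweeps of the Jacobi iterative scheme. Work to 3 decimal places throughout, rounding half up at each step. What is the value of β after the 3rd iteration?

1.292

Iteration 1:
  α = (5 - (-4)·1.000) / (6) = 1.500
  β = (-7 - (-1)·1.000) / (-4) = 1.500
Iteration 2:
  α = (5 - (-4)·1.500) / (6) = 1.833
  β = (-7 - (-1)·1.500) / (-4) = 1.375
Iteration 3:
  α = (5 - (-4)·1.375) / (6) = 1.750
  β = (-7 - (-1)·1.833) / (-4) = 1.292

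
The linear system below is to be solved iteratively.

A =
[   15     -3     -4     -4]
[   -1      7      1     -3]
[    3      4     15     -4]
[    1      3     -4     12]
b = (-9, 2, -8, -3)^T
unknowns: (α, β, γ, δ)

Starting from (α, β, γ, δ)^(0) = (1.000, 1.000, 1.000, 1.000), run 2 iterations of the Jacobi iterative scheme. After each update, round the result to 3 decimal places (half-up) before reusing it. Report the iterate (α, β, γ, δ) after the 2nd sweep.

Iteration 1:
  α = (-9 - (-3)·1.000 - (-4)·1.000 - (-4)·1.000) / (15) = 0.133
  β = (2 - (-1)·1.000 - (1)·1.000 - (-3)·1.000) / (7) = 0.714
  γ = (-8 - (3)·1.000 - (4)·1.000 - (-4)·1.000) / (15) = -0.733
  δ = (-3 - (1)·1.000 - (3)·1.000 - (-4)·1.000) / (12) = -0.250
Iteration 2:
  α = (-9 - (-3)·0.714 - (-4)·-0.733 - (-4)·-0.250) / (15) = -0.719
  β = (2 - (-1)·0.133 - (1)·-0.733 - (-3)·-0.250) / (7) = 0.302
  γ = (-8 - (3)·0.133 - (4)·0.714 - (-4)·-0.250) / (15) = -0.817
  δ = (-3 - (1)·0.133 - (3)·0.714 - (-4)·-0.733) / (12) = -0.684

(-0.719, 0.302, -0.817, -0.684)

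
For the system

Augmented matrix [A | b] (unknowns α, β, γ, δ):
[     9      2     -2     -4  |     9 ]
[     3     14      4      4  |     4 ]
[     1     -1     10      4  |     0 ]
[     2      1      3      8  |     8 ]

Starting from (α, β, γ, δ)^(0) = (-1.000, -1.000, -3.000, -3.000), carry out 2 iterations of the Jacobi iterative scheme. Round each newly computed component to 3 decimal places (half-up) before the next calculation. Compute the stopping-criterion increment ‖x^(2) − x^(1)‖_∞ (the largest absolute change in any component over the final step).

2.819

Iteration 1:
  α = (9 - (2)·-1.000 - (-2)·-3.000 - (-4)·-3.000) / (9) = -0.778
  β = (4 - (3)·-1.000 - (4)·-3.000 - (4)·-3.000) / (14) = 2.214
  γ = (0 - (1)·-1.000 - (-1)·-1.000 - (4)·-3.000) / (10) = 1.200
  δ = (8 - (2)·-1.000 - (1)·-1.000 - (3)·-3.000) / (8) = 2.500
Iteration 2:
  α = (9 - (2)·2.214 - (-2)·1.200 - (-4)·2.500) / (9) = 1.886
  β = (4 - (3)·-0.778 - (4)·1.200 - (4)·2.500) / (14) = -0.605
  γ = (0 - (1)·-0.778 - (-1)·2.214 - (4)·2.500) / (10) = -0.701
  δ = (8 - (2)·-0.778 - (1)·2.214 - (3)·1.200) / (8) = 0.468
Change: (2.664, -2.819, -1.901, -2.032) → max |·| = 2.819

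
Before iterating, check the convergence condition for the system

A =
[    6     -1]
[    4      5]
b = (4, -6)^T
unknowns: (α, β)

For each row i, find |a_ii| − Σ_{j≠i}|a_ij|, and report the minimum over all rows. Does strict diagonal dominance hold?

row 1: |6| − (1) = 5
row 2: |5| − (4) = 1
minimum over rows = 1 → strictly diagonally dominant (convergence guaranteed)

1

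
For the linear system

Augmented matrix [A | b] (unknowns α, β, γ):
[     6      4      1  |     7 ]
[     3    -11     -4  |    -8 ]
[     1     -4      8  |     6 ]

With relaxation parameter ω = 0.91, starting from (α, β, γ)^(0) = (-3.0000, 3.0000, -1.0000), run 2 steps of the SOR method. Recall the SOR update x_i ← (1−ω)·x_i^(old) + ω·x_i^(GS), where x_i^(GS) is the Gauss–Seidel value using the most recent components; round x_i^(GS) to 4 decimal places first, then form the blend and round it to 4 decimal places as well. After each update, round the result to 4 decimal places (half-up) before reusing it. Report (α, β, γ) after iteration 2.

(0.1716, 0.4121, 0.9556)

Iteration 1:
  α: GS value = (7 - (4)·3.0000 - (1)·-1.0000) / (6) = -0.6667;  α ← (1−ω)·-3.0000 + ω·-0.6667 = -0.8767
  β: GS value = (-8 - (3)·-0.8767 - (-4)·-1.0000) / (-11) = 0.8518;  β ← (1−ω)·3.0000 + ω·0.8518 = 1.0451
  γ: GS value = (6 - (1)·-0.8767 - (-4)·1.0451) / (8) = 1.3821;  γ ← (1−ω)·-1.0000 + ω·1.3821 = 1.1677
Iteration 2:
  α: GS value = (7 - (4)·1.0451 - (1)·1.1677) / (6) = 0.2753;  α ← (1−ω)·-0.8767 + ω·0.2753 = 0.1716
  β: GS value = (-8 - (3)·0.1716 - (-4)·1.1677) / (-11) = 0.3495;  β ← (1−ω)·1.0451 + ω·0.3495 = 0.4121
  γ: GS value = (6 - (1)·0.1716 - (-4)·0.4121) / (8) = 0.9346;  γ ← (1−ω)·1.1677 + ω·0.9346 = 0.9556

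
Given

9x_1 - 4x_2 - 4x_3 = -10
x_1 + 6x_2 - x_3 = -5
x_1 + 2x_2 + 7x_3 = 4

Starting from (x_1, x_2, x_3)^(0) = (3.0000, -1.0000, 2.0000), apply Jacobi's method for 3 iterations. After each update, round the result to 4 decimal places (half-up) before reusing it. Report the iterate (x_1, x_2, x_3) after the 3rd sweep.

(-0.9771, -0.4471, 0.9524)

Iteration 1:
  x_1 = (-10 - (-4)·-1.0000 - (-4)·2.0000) / (9) = -0.6667
  x_2 = (-5 - (1)·3.0000 - (-1)·2.0000) / (6) = -1.0000
  x_3 = (4 - (1)·3.0000 - (2)·-1.0000) / (7) = 0.4286
Iteration 2:
  x_1 = (-10 - (-4)·-1.0000 - (-4)·0.4286) / (9) = -1.3651
  x_2 = (-5 - (1)·-0.6667 - (-1)·0.4286) / (6) = -0.6508
  x_3 = (4 - (1)·-0.6667 - (2)·-1.0000) / (7) = 0.9524
Iteration 3:
  x_1 = (-10 - (-4)·-0.6508 - (-4)·0.9524) / (9) = -0.9771
  x_2 = (-5 - (1)·-1.3651 - (-1)·0.9524) / (6) = -0.4471
  x_3 = (4 - (1)·-1.3651 - (2)·-0.6508) / (7) = 0.9524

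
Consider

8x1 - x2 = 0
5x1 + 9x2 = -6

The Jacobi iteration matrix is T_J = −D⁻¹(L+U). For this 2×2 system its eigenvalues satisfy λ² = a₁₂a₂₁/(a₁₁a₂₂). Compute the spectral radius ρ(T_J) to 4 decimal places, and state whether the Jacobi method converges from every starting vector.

0.2635

a₁₂a₂₁/(a₁₁a₂₂) = (-1)·(5) / ((8)·(9)) = -0.069444
ρ = √|-0.069444| = √0.069444 = 0.2635
ρ < 1, so Jacobi converges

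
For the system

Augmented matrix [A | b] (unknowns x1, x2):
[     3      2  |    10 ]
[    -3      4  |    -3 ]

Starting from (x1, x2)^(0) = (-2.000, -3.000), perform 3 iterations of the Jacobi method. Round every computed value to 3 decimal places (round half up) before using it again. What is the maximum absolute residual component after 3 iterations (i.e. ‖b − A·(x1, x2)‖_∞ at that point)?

Iteration 1:
  x1 = (10 - (2)·-3.000) / (3) = 5.333
  x2 = (-3 - (-3)·-2.000) / (4) = -2.250
Iteration 2:
  x1 = (10 - (2)·-2.250) / (3) = 4.833
  x2 = (-3 - (-3)·5.333) / (4) = 3.250
Iteration 3:
  x1 = (10 - (2)·3.250) / (3) = 1.167
  x2 = (-3 - (-3)·4.833) / (4) = 2.875
Residual b − A·x = (0.749, -10.999); ∞-norm = 10.999

10.999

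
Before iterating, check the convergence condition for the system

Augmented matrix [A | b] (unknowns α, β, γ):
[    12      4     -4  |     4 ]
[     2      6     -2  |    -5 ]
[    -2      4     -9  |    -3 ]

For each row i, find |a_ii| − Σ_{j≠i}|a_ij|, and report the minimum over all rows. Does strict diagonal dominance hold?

row 1: |12| − (4+4) = 4
row 2: |6| − (2+2) = 2
row 3: |-9| − (2+4) = 3
minimum over rows = 2 → strictly diagonally dominant (convergence guaranteed)

2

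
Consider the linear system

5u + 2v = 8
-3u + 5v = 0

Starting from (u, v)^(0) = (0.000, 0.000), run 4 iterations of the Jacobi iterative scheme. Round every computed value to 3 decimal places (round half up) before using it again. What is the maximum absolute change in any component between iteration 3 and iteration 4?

Iteration 1:
  u = (8 - (2)·0.000) / (5) = 1.600
  v = (0 - (-3)·0.000) / (5) = 0.000
Iteration 2:
  u = (8 - (2)·0.000) / (5) = 1.600
  v = (0 - (-3)·1.600) / (5) = 0.960
Iteration 3:
  u = (8 - (2)·0.960) / (5) = 1.216
  v = (0 - (-3)·1.600) / (5) = 0.960
Iteration 4:
  u = (8 - (2)·0.960) / (5) = 1.216
  v = (0 - (-3)·1.216) / (5) = 0.730
Change: (0.000, -0.230) → max |·| = 0.230

0.230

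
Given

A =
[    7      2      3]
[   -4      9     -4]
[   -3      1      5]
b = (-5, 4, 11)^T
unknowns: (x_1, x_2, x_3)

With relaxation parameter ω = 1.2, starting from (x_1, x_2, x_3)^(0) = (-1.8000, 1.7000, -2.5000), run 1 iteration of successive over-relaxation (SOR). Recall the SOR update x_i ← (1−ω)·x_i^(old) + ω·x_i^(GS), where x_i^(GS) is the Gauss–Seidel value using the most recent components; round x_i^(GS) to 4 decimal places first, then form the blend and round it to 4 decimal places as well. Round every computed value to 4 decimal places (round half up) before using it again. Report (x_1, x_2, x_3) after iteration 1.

Iteration 1:
  x_1: GS value = (-5 - (2)·1.7000 - (3)·-2.5000) / (7) = -0.1286;  x_1 ← (1−ω)·-1.8000 + ω·-0.1286 = 0.2057
  x_2: GS value = (4 - (-4)·0.2057 - (-4)·-2.5000) / (9) = -0.5752;  x_2 ← (1−ω)·1.7000 + ω·-0.5752 = -1.0302
  x_3: GS value = (11 - (-3)·0.2057 - (1)·-1.0302) / (5) = 2.5295;  x_3 ← (1−ω)·-2.5000 + ω·2.5295 = 3.5354

(0.2057, -1.0302, 3.5354)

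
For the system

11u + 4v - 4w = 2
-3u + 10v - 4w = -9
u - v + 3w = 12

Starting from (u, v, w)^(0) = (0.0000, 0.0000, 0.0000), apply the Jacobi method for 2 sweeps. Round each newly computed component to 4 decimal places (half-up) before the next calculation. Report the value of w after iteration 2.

Iteration 1:
  u = (2 - (4)·0.0000 - (-4)·0.0000) / (11) = 0.1818
  v = (-9 - (-3)·0.0000 - (-4)·0.0000) / (10) = -0.9000
  w = (12 - (1)·0.0000 - (-1)·0.0000) / (3) = 4.0000
Iteration 2:
  u = (2 - (4)·-0.9000 - (-4)·4.0000) / (11) = 1.9636
  v = (-9 - (-3)·0.1818 - (-4)·4.0000) / (10) = 0.7545
  w = (12 - (1)·0.1818 - (-1)·-0.9000) / (3) = 3.6394

3.6394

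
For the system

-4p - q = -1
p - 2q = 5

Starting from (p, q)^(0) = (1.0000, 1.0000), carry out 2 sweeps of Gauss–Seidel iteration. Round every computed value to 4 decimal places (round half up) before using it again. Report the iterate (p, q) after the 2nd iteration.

(0.8750, -2.0625)

Iteration 1:
  p = (-1 - (-1)·1.0000) / (-4) = 0.0000
  q = (5 - (1)·0.0000) / (-2) = -2.5000
Iteration 2:
  p = (-1 - (-1)·-2.5000) / (-4) = 0.8750
  q = (5 - (1)·0.8750) / (-2) = -2.0625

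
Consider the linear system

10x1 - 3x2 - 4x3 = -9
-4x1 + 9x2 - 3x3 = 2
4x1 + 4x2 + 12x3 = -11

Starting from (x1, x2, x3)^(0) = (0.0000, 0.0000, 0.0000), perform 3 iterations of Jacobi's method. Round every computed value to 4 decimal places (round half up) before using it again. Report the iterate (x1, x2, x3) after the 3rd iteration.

(-1.3213, -0.5413, -0.3556)

Iteration 1:
  x1 = (-9 - (-3)·0.0000 - (-4)·0.0000) / (10) = -0.9000
  x2 = (2 - (-4)·0.0000 - (-3)·0.0000) / (9) = 0.2222
  x3 = (-11 - (4)·0.0000 - (4)·0.0000) / (12) = -0.9167
Iteration 2:
  x1 = (-9 - (-3)·0.2222 - (-4)·-0.9167) / (10) = -1.2000
  x2 = (2 - (-4)·-0.9000 - (-3)·-0.9167) / (9) = -0.4833
  x3 = (-11 - (4)·-0.9000 - (4)·0.2222) / (12) = -0.6907
Iteration 3:
  x1 = (-9 - (-3)·-0.4833 - (-4)·-0.6907) / (10) = -1.3213
  x2 = (2 - (-4)·-1.2000 - (-3)·-0.6907) / (9) = -0.5413
  x3 = (-11 - (4)·-1.2000 - (4)·-0.4833) / (12) = -0.3556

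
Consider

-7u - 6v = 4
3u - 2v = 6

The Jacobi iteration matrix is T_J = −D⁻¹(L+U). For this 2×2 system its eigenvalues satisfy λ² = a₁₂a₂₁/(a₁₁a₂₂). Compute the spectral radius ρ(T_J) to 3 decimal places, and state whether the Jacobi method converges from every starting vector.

a₁₂a₂₁/(a₁₁a₂₂) = (-6)·(3) / ((-7)·(-2)) = -1.285714
ρ = √|-1.285714| = √1.285714 = 1.134
ρ > 1, so Jacobi diverges

1.134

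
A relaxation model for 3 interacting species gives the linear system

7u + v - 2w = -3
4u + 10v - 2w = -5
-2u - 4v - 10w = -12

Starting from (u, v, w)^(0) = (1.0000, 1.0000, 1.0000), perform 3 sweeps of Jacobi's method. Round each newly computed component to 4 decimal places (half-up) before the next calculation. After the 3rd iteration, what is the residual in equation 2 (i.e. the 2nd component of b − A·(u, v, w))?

-1.2220

Iteration 1:
  u = (-3 - (1)·1.0000 - (-2)·1.0000) / (7) = -0.2857
  v = (-5 - (4)·1.0000 - (-2)·1.0000) / (10) = -0.7000
  w = (-12 - (-2)·1.0000 - (-4)·1.0000) / (-10) = 0.6000
Iteration 2:
  u = (-3 - (1)·-0.7000 - (-2)·0.6000) / (7) = -0.1571
  v = (-5 - (4)·-0.2857 - (-2)·0.6000) / (10) = -0.2657
  w = (-12 - (-2)·-0.2857 - (-4)·-0.7000) / (-10) = 1.5371
Iteration 3:
  u = (-3 - (1)·-0.2657 - (-2)·1.5371) / (7) = 0.0486
  v = (-5 - (4)·-0.1571 - (-2)·1.5371) / (10) = -0.1297
  w = (-12 - (-2)·-0.1571 - (-4)·-0.2657) / (-10) = 1.3377
Residual b − A·x = (-0.5351, -1.2220, 0.9554)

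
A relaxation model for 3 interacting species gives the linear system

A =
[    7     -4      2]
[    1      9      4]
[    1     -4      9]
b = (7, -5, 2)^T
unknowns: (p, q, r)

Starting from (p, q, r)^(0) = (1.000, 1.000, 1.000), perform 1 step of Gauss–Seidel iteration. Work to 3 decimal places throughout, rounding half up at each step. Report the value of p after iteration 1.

1.286

Iteration 1:
  p = (7 - (-4)·1.000 - (2)·1.000) / (7) = 1.286
  q = (-5 - (1)·1.286 - (4)·1.000) / (9) = -1.143
  r = (2 - (1)·1.286 - (-4)·-1.143) / (9) = -0.429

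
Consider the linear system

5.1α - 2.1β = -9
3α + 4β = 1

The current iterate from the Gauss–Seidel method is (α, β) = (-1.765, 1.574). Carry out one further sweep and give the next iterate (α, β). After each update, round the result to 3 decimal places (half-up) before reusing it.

(-1.117, 1.088)

One sweep:
  α = (-9 - (-2.1)·1.574) / (5.1) = -1.117
  β = (1 - (3)·-1.117) / (4) = 1.088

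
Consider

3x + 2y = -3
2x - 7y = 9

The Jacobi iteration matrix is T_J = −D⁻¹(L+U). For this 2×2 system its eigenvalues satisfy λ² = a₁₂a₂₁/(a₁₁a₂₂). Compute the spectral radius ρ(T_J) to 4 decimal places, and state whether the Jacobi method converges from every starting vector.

0.4364

a₁₂a₂₁/(a₁₁a₂₂) = (2)·(2) / ((3)·(-7)) = -0.190476
ρ = √|-0.190476| = √0.190476 = 0.4364
ρ < 1, so Jacobi converges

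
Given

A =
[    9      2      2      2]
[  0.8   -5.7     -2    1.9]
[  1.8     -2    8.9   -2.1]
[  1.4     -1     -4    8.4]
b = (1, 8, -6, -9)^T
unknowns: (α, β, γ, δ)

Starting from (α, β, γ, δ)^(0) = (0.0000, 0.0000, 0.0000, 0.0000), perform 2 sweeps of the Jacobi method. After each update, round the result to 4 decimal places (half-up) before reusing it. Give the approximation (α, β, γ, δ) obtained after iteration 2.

(0.8109, -1.5085, -1.2648, -1.5781)

Iteration 1:
  α = (1 - (2)·0.0000 - (2)·0.0000 - (2)·0.0000) / (9) = 0.1111
  β = (8 - (0.8)·0.0000 - (-2)·0.0000 - (1.9)·0.0000) / (-5.7) = -1.4035
  γ = (-6 - (1.8)·0.0000 - (-2)·0.0000 - (-2.1)·0.0000) / (8.9) = -0.6742
  δ = (-9 - (1.4)·0.0000 - (-1)·0.0000 - (-4)·0.0000) / (8.4) = -1.0714
Iteration 2:
  α = (1 - (2)·-1.4035 - (2)·-0.6742 - (2)·-1.0714) / (9) = 0.8109
  β = (8 - (0.8)·0.1111 - (-2)·-0.6742 - (1.9)·-1.0714) / (-5.7) = -1.5085
  γ = (-6 - (1.8)·0.1111 - (-2)·-1.4035 - (-2.1)·-1.0714) / (8.9) = -1.2648
  δ = (-9 - (1.4)·0.1111 - (-1)·-1.4035 - (-4)·-0.6742) / (8.4) = -1.5781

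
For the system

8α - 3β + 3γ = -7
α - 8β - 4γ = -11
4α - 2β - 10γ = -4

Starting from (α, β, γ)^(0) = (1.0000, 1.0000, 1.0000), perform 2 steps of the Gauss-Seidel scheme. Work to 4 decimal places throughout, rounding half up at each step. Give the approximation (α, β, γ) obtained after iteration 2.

Iteration 1:
  α = (-7 - (-3)·1.0000 - (3)·1.0000) / (8) = -0.8750
  β = (-11 - (1)·-0.8750 - (-4)·1.0000) / (-8) = 0.7656
  γ = (-4 - (4)·-0.8750 - (-2)·0.7656) / (-10) = -0.1031
Iteration 2:
  α = (-7 - (-3)·0.7656 - (3)·-0.1031) / (8) = -0.5492
  β = (-11 - (1)·-0.5492 - (-4)·-0.1031) / (-8) = 1.3579
  γ = (-4 - (4)·-0.5492 - (-2)·1.3579) / (-10) = -0.0913

(-0.5492, 1.3579, -0.0913)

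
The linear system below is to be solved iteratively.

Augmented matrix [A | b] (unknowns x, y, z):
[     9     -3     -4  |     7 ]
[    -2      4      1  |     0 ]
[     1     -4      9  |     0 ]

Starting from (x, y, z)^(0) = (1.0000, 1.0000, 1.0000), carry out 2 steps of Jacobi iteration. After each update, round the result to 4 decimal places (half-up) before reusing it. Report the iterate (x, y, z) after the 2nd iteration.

(1.0092, 0.6945, -0.0617)

Iteration 1:
  x = (7 - (-3)·1.0000 - (-4)·1.0000) / (9) = 1.5556
  y = (0 - (-2)·1.0000 - (1)·1.0000) / (4) = 0.2500
  z = (0 - (1)·1.0000 - (-4)·1.0000) / (9) = 0.3333
Iteration 2:
  x = (7 - (-3)·0.2500 - (-4)·0.3333) / (9) = 1.0092
  y = (0 - (-2)·1.5556 - (1)·0.3333) / (4) = 0.6945
  z = (0 - (1)·1.5556 - (-4)·0.2500) / (9) = -0.0617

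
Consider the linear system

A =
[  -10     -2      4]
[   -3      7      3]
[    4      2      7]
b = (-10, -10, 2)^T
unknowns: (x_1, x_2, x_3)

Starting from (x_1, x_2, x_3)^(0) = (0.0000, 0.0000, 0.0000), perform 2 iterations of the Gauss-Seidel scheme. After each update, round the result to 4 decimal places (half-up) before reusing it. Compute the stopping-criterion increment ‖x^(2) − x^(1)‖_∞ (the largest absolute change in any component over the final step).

0.2000

Iteration 1:
  x_1 = (-10 - (-2)·0.0000 - (4)·0.0000) / (-10) = 1.0000
  x_2 = (-10 - (-3)·1.0000 - (3)·0.0000) / (7) = -1.0000
  x_3 = (2 - (4)·1.0000 - (2)·-1.0000) / (7) = 0.0000
Iteration 2:
  x_1 = (-10 - (-2)·-1.0000 - (4)·0.0000) / (-10) = 1.2000
  x_2 = (-10 - (-3)·1.2000 - (3)·0.0000) / (7) = -0.9143
  x_3 = (2 - (4)·1.2000 - (2)·-0.9143) / (7) = -0.1388
Change: (0.2000, 0.0857, -0.1388) → max |·| = 0.2000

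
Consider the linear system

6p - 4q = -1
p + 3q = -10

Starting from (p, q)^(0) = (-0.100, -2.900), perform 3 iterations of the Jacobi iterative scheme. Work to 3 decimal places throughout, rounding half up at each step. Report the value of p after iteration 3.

-1.922

Iteration 1:
  p = (-1 - (-4)·-2.900) / (6) = -2.100
  q = (-10 - (1)·-0.100) / (3) = -3.300
Iteration 2:
  p = (-1 - (-4)·-3.300) / (6) = -2.367
  q = (-10 - (1)·-2.100) / (3) = -2.633
Iteration 3:
  p = (-1 - (-4)·-2.633) / (6) = -1.922
  q = (-10 - (1)·-2.367) / (3) = -2.544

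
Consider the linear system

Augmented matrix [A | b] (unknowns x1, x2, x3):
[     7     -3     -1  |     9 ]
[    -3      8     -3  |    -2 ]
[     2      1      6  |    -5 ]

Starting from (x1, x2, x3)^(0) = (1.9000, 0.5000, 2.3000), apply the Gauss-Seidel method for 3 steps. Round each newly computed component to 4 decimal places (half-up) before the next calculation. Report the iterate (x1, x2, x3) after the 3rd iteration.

Iteration 1:
  x1 = (9 - (-3)·0.5000 - (-1)·2.3000) / (7) = 1.8286
  x2 = (-2 - (-3)·1.8286 - (-3)·2.3000) / (8) = 1.2982
  x3 = (-5 - (2)·1.8286 - (1)·1.2982) / (6) = -1.6592
Iteration 2:
  x1 = (9 - (-3)·1.2982 - (-1)·-1.6592) / (7) = 1.6051
  x2 = (-2 - (-3)·1.6051 - (-3)·-1.6592) / (8) = -0.2703
  x3 = (-5 - (2)·1.6051 - (1)·-0.2703) / (6) = -1.3233
Iteration 3:
  x1 = (9 - (-3)·-0.2703 - (-1)·-1.3233) / (7) = 0.9808
  x2 = (-2 - (-3)·0.9808 - (-3)·-1.3233) / (8) = -0.3784
  x3 = (-5 - (2)·0.9808 - (1)·-0.3784) / (6) = -1.0972

(0.9808, -0.3784, -1.0972)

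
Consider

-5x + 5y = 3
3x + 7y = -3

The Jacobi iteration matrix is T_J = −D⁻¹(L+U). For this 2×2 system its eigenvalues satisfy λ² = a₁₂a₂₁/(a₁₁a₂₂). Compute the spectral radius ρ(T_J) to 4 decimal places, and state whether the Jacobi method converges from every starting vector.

0.6547

a₁₂a₂₁/(a₁₁a₂₂) = (5)·(3) / ((-5)·(7)) = -0.428571
ρ = √|-0.428571| = √0.428571 = 0.6547
ρ < 1, so Jacobi converges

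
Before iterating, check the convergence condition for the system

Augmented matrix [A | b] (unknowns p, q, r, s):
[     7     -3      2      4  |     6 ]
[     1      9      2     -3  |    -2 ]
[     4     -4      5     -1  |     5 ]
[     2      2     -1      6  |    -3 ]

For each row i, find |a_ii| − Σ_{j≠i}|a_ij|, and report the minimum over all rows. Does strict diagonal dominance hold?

row 1: |7| − (3+2+4) = -2
row 2: |9| − (1+2+3) = 3
row 3: |5| − (4+4+1) = -4
row 4: |6| − (2+2+1) = 1
minimum over rows = -4 → not strictly diagonally dominant

-4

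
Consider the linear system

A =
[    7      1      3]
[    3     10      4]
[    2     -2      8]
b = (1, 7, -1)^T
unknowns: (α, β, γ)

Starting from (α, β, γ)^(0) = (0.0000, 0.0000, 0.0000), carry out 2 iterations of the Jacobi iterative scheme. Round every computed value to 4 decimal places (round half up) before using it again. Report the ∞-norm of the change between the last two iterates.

0.1393

Iteration 1:
  α = (1 - (1)·0.0000 - (3)·0.0000) / (7) = 0.1429
  β = (7 - (3)·0.0000 - (4)·0.0000) / (10) = 0.7000
  γ = (-1 - (2)·0.0000 - (-2)·0.0000) / (8) = -0.1250
Iteration 2:
  α = (1 - (1)·0.7000 - (3)·-0.1250) / (7) = 0.0964
  β = (7 - (3)·0.1429 - (4)·-0.1250) / (10) = 0.7071
  γ = (-1 - (2)·0.1429 - (-2)·0.7000) / (8) = 0.0143
Change: (-0.0465, 0.0071, 0.1393) → max |·| = 0.1393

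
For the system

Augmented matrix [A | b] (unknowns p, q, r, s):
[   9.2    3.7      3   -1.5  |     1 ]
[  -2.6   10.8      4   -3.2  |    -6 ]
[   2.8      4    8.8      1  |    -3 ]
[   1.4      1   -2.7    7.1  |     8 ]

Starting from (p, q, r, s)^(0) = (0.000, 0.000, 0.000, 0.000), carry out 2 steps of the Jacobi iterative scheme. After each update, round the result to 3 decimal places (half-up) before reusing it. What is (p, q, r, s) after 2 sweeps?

Iteration 1:
  p = (1 - (3.7)·0.000 - (3)·0.000 - (-1.5)·0.000) / (9.2) = 0.109
  q = (-6 - (-2.6)·0.000 - (4)·0.000 - (-3.2)·0.000) / (10.8) = -0.556
  r = (-3 - (2.8)·0.000 - (4)·0.000 - (1)·0.000) / (8.8) = -0.341
  s = (8 - (1.4)·0.000 - (1)·0.000 - (-2.7)·0.000) / (7.1) = 1.127
Iteration 2:
  p = (1 - (3.7)·-0.556 - (3)·-0.341 - (-1.5)·1.127) / (9.2) = 0.627
  q = (-6 - (-2.6)·0.109 - (4)·-0.341 - (-3.2)·1.127) / (10.8) = -0.069
  r = (-3 - (2.8)·0.109 - (4)·-0.556 - (1)·1.127) / (8.8) = -0.251
  s = (8 - (1.4)·0.109 - (1)·-0.556 - (-2.7)·-0.341) / (7.1) = 1.054

(0.627, -0.069, -0.251, 1.054)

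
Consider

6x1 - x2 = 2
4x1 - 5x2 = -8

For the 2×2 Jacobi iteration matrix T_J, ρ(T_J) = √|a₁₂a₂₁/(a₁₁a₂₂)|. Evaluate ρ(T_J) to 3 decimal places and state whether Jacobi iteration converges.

0.365

a₁₂a₂₁/(a₁₁a₂₂) = (-1)·(4) / ((6)·(-5)) = 0.133333
ρ = √|0.133333| = √0.133333 = 0.365
ρ < 1, so Jacobi converges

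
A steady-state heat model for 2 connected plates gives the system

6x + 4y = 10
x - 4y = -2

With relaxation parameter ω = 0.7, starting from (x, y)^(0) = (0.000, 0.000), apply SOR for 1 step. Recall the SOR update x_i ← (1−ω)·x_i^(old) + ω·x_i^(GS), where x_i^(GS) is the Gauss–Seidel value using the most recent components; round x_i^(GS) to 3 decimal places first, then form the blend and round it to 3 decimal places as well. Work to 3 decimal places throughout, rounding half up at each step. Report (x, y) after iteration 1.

(1.167, 0.554)

Iteration 1:
  x: GS value = (10 - (4)·0.000) / (6) = 1.667;  x ← (1−ω)·0.000 + ω·1.667 = 1.167
  y: GS value = (-2 - (1)·1.167) / (-4) = 0.792;  y ← (1−ω)·0.000 + ω·0.792 = 0.554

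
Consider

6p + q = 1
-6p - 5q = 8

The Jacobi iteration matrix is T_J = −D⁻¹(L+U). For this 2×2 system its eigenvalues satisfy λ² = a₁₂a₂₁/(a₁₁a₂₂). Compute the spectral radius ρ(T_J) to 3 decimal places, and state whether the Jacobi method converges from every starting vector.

a₁₂a₂₁/(a₁₁a₂₂) = (1)·(-6) / ((6)·(-5)) = 0.200000
ρ = √|0.200000| = √0.200000 = 0.447
ρ < 1, so Jacobi converges

0.447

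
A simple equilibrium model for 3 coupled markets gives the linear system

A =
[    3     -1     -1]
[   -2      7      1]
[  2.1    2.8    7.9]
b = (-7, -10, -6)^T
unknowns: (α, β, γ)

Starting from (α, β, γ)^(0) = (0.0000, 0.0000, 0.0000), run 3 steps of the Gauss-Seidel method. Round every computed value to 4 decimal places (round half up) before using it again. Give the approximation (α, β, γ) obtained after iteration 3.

Iteration 1:
  α = (-7 - (-1)·0.0000 - (-1)·0.0000) / (3) = -2.3333
  β = (-10 - (-2)·-2.3333 - (1)·0.0000) / (7) = -2.0952
  γ = (-6 - (2.1)·-2.3333 - (2.8)·-2.0952) / (7.9) = 0.6034
Iteration 2:
  α = (-7 - (-1)·-2.0952 - (-1)·0.6034) / (3) = -2.8306
  β = (-10 - (-2)·-2.8306 - (1)·0.6034) / (7) = -2.3235
  γ = (-6 - (2.1)·-2.8306 - (2.8)·-2.3235) / (7.9) = 0.8165
Iteration 3:
  α = (-7 - (-1)·-2.3235 - (-1)·0.8165) / (3) = -2.8357
  β = (-10 - (-2)·-2.8357 - (1)·0.8165) / (7) = -2.3554
  γ = (-6 - (2.1)·-2.8357 - (2.8)·-2.3554) / (7.9) = 0.8291

(-2.8357, -2.3554, 0.8291)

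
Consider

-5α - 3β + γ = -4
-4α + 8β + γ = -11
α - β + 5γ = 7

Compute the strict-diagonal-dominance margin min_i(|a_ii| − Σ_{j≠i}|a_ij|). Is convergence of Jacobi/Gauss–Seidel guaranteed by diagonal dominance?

1

row 1: |-5| − (3+1) = 1
row 2: |8| − (4+1) = 3
row 3: |5| − (1+1) = 3
minimum over rows = 1 → strictly diagonally dominant (convergence guaranteed)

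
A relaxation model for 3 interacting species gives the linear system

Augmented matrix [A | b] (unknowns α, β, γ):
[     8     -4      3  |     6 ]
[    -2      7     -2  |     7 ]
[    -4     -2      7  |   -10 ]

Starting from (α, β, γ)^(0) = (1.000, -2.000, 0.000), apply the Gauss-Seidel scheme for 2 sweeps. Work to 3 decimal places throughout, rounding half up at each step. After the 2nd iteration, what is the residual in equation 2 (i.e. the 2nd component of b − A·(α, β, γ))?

2.336

Iteration 1:
  α = (6 - (-4)·-2.000 - (3)·0.000) / (8) = -0.250
  β = (7 - (-2)·-0.250 - (-2)·0.000) / (7) = 0.929
  γ = (-10 - (-4)·-0.250 - (-2)·0.929) / (7) = -1.306
Iteration 2:
  α = (6 - (-4)·0.929 - (3)·-1.306) / (8) = 1.704
  β = (7 - (-2)·1.704 - (-2)·-1.306) / (7) = 1.114
  γ = (-10 - (-4)·1.704 - (-2)·1.114) / (7) = -0.137
Residual b − A·x = (-2.765, 2.336, 0.003)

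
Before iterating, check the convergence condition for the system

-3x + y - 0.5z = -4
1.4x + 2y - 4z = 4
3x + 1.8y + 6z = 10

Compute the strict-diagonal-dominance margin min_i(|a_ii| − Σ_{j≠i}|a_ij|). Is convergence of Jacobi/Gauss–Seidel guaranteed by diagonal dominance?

-3.4

row 1: |-3| − (1+0.5) = 1.5
row 2: |2| − (1.4+4) = -3.4
row 3: |6| − (3+1.8) = 1.2
minimum over rows = -3.4 → not strictly diagonally dominant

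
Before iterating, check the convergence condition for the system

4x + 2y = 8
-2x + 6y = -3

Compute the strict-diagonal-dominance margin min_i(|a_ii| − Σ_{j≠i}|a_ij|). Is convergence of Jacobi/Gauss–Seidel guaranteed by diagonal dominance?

row 1: |4| − (2) = 2
row 2: |6| − (2) = 4
minimum over rows = 2 → strictly diagonally dominant (convergence guaranteed)

2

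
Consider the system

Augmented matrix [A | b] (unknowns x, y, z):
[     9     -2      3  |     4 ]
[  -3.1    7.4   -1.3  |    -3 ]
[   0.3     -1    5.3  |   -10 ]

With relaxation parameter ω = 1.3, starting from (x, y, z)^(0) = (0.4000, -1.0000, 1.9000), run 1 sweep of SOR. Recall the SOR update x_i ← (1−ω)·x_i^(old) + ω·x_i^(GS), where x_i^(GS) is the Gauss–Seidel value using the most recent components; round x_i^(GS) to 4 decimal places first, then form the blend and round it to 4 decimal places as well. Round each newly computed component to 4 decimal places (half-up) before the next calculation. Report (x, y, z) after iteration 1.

Iteration 1:
  x: GS value = (4 - (-2)·-1.0000 - (3)·1.9000) / (9) = -0.4111;  x ← (1−ω)·0.4000 + ω·-0.4111 = -0.6544
  y: GS value = (-3 - (-3.1)·-0.6544 - (-1.3)·1.9000) / (7.4) = -0.3458;  y ← (1−ω)·-1.0000 + ω·-0.3458 = -0.1495
  z: GS value = (-10 - (0.3)·-0.6544 - (-1)·-0.1495) / (5.3) = -1.8780;  z ← (1−ω)·1.9000 + ω·-1.8780 = -3.0114

(-0.6544, -0.1495, -3.0114)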